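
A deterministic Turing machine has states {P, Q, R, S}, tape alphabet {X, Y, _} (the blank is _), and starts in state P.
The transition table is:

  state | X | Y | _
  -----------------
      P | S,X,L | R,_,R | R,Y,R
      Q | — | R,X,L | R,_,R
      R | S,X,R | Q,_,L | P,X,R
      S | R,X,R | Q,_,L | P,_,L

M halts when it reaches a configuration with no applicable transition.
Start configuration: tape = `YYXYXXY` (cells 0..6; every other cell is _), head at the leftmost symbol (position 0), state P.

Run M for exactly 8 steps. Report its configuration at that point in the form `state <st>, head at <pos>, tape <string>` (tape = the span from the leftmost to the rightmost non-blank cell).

P | [Y]YXYXXY   read Y → write _, move R, go to R
R | _[Y]XYXXY   read Y → write _, move L, go to Q
Q | [_]_XYXXY   read _ → write _, move R, go to R
R | _[_]XYXXY   read _ → write X, move R, go to P
P | _X[X]YXXY   read X → write X, move L, go to S
S | _[X]XYXXY   read X → write X, move R, go to R
R | _X[X]YXXY   read X → write X, move R, go to S
S | _XX[Y]XXY   read Y → write _, move L, go to Q
Q | _X[X]_XXY
After 8 steps: state Q, head at 2, tape XX_XXY.

state Q, head at 2, tape XX_XXY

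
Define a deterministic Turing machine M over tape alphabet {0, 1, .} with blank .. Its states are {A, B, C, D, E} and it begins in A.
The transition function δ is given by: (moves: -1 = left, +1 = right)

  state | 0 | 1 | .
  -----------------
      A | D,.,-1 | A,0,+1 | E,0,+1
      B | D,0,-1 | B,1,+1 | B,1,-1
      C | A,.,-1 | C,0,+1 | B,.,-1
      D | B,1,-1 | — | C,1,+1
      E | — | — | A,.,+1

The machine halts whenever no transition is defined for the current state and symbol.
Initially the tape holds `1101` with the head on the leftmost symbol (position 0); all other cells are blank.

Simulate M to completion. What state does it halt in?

state=A head=0 tape=.[1]101   (A,1)→(A,0,+1)
state=A head=1 tape=.0[1]01   (A,1)→(A,0,+1)
state=A head=2 tape=.00[0]1   (A,0)→(D,.,-1)
state=D head=1 tape=.0[0].1   (D,0)→(B,1,-1)
state=B head=0 tape=.[0]1.1   (B,0)→(D,0,-1)
state=D head=-1 tape=[.]01.1   (D,.)→(C,1,+1)
state=C head=0 tape=1[0]1.1   (C,0)→(A,.,-1)
state=A head=-1 tape=[1].1.1   (A,1)→(A,0,+1)
state=A head=0 tape=0[.]1.1   (A,.)→(E,0,+1)
state=E head=1 tape=00[1].1
No transition is defined for (E, 1); M halts in state E.

E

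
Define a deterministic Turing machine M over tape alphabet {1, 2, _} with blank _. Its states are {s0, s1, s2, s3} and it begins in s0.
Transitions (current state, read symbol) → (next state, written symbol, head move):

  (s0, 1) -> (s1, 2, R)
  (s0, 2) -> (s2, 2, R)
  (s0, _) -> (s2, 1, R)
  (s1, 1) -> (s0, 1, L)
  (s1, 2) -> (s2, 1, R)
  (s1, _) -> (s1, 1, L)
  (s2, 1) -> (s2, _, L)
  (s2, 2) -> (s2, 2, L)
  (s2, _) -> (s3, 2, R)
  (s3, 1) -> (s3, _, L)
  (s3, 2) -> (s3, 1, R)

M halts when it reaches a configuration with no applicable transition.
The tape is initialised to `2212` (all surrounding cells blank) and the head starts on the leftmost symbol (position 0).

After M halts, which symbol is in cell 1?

_

s0 | _[2]212   read 2 → write 2, move R, go to s2
s2 | _2[2]12   read 2 → write 2, move L, go to s2
s2 | _[2]212   read 2 → write 2, move L, go to s2
s2 | [_]2212   read _ → write 2, move R, go to s3
s3 | 2[2]212   read 2 → write 1, move R, go to s3
s3 | 21[2]12   read 2 → write 1, move R, go to s3
s3 | 211[1]2   read 1 → write _, move L, go to s3
s3 | 21[1]_2   read 1 → write _, move L, go to s3
s3 | 2[1]__2   read 1 → write _, move L, go to s3
s3 | [2]___2   read 2 → write 1, move R, go to s3
s3 | 1[_]__2
Cell 1 holds _ when M halts.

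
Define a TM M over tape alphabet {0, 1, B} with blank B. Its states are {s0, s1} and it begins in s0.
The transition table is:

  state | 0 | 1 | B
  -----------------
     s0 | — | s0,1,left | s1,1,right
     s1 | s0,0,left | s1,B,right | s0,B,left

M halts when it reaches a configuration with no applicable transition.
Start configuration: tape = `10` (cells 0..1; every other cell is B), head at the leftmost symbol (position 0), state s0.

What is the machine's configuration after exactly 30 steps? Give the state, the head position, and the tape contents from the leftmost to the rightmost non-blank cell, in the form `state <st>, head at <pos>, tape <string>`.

state=s0 head=0 tape=BBB[1]0   (s0,1)→(s0,1,left)
state=s0 head=-1 tape=BB[B]10   (s0,B)→(s1,1,right)
state=s1 head=0 tape=BB1[1]0   (s1,1)→(s1,B,right)
state=s1 head=1 tape=BB1B[0]   (s1,0)→(s0,0,left)
state=s0 head=0 tape=BB1[B]0   (s0,B)→(s1,1,right)
state=s1 head=1 tape=BB11[0]   (s1,0)→(s0,0,left)
state=s0 head=0 tape=BB1[1]0   (s0,1)→(s0,1,left)
state=s0 head=-1 tape=BB[1]10   (s0,1)→(s0,1,left)
state=s0 head=-2 tape=B[B]110   (s0,B)→(s1,1,right)
state=s1 head=-1 tape=B1[1]10   (s1,1)→(s1,B,right)
state=s1 head=0 tape=B1B[1]0   (s1,1)→(s1,B,right)
state=s1 head=1 tape=B1BB[0]   (s1,0)→(s0,0,left)
state=s0 head=0 tape=B1B[B]0   (s0,B)→(s1,1,right)
state=s1 head=1 tape=B1B1[0]   (s1,0)→(s0,0,left)
state=s0 head=0 tape=B1B[1]0   (s0,1)→(s0,1,left)
state=s0 head=-1 tape=B1[B]10   (s0,B)→(s1,1,right)
state=s1 head=0 tape=B11[1]0   (s1,1)→(s1,B,right)
state=s1 head=1 tape=B11B[0]   (s1,0)→(s0,0,left)
state=s0 head=0 tape=B11[B]0   (s0,B)→(s1,1,right)
state=s1 head=1 tape=B111[0]   (s1,0)→(s0,0,left)
state=s0 head=0 tape=B11[1]0   (s0,1)→(s0,1,left)
state=s0 head=-1 tape=B1[1]10   (s0,1)→(s0,1,left)
state=s0 head=-2 tape=B[1]110   (s0,1)→(s0,1,left)
state=s0 head=-3 tape=[B]1110   (s0,B)→(s1,1,right)
state=s1 head=-2 tape=1[1]110   (s1,1)→(s1,B,right)
state=s1 head=-1 tape=1B[1]10   (s1,1)→(s1,B,right)
state=s1 head=0 tape=1BB[1]0   (s1,1)→(s1,B,right)
state=s1 head=1 tape=1BBB[0]   (s1,0)→(s0,0,left)
state=s0 head=0 tape=1BB[B]0   (s0,B)→(s1,1,right)
state=s1 head=1 tape=1BB1[0]   (s1,0)→(s0,0,left)
state=s0 head=0 tape=1BB[1]0
After 30 steps: state s0, head at 0, tape 1BB10.

state s0, head at 0, tape 1BB10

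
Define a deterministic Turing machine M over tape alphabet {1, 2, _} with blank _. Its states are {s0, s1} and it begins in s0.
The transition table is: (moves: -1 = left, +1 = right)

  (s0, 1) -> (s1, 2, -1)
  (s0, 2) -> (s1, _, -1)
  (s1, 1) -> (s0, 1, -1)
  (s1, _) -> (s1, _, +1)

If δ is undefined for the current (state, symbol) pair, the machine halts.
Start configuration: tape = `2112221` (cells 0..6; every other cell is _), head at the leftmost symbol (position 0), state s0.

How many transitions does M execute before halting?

s0 | _[2]112221   read 2 → write _, move -1, go to s1
s1 | [_]_112221   read _ → write _, move +1, go to s1
s1 | _[_]112221   read _ → write _, move +1, go to s1
s1 | __[1]12221   read 1 → write 1, move -1, go to s0
s0 | _[_]112221
M halts after 4 transitions.

4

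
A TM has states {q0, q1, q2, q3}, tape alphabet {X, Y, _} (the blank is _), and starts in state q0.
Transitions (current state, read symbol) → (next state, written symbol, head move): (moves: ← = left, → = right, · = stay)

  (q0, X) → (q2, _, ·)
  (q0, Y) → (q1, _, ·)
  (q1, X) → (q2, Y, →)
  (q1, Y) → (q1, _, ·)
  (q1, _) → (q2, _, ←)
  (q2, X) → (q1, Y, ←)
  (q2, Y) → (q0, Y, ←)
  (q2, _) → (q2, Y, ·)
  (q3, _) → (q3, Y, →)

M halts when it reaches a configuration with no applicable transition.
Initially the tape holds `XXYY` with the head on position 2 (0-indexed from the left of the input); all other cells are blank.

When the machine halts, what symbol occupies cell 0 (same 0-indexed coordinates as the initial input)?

state=q0 head=2 tape=__XX[Y]Y   (q0,Y)→(q1,_,·)
state=q1 head=2 tape=__XX[_]Y   (q1,_)→(q2,_,←)
state=q2 head=1 tape=__X[X]_Y   (q2,X)→(q1,Y,←)
state=q1 head=0 tape=__[X]Y_Y   (q1,X)→(q2,Y,→)
state=q2 head=1 tape=__Y[Y]_Y   (q2,Y)→(q0,Y,←)
state=q0 head=0 tape=__[Y]Y_Y   (q0,Y)→(q1,_,·)
state=q1 head=0 tape=__[_]Y_Y   (q1,_)→(q2,_,←)
state=q2 head=-1 tape=_[_]_Y_Y   (q2,_)→(q2,Y,·)
state=q2 head=-1 tape=_[Y]_Y_Y   (q2,Y)→(q0,Y,←)
state=q0 head=-2 tape=[_]Y_Y_Y
Cell 0 holds _ when M halts.

_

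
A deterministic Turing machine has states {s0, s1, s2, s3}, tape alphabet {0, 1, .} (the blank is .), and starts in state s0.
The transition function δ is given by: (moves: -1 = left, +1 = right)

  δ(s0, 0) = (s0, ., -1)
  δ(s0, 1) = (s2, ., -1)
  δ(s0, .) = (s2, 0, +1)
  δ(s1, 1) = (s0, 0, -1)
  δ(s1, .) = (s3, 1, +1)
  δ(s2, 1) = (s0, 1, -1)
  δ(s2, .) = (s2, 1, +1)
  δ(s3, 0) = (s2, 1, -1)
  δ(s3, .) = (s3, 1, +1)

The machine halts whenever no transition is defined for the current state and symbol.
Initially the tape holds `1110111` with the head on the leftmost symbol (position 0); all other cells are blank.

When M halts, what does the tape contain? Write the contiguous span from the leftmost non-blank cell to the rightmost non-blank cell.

0.1.110111

state=s0 head=0 tape=...[1]110111   (s0,1)→(s2,.,-1)
state=s2 head=-1 tape=..[.].110111   (s2,.)→(s2,1,+1)
state=s2 head=0 tape=..1[.]110111   (s2,.)→(s2,1,+1)
state=s2 head=1 tape=..11[1]10111   (s2,1)→(s0,1,-1)
state=s0 head=0 tape=..1[1]110111   (s0,1)→(s2,.,-1)
state=s2 head=-1 tape=..[1].110111   (s2,1)→(s0,1,-1)
state=s0 head=-2 tape=.[.]1.110111   (s0,.)→(s2,0,+1)
state=s2 head=-1 tape=.0[1].110111   (s2,1)→(s0,1,-1)
state=s0 head=-2 tape=.[0]1.110111   (s0,0)→(s0,.,-1)
state=s0 head=-3 tape=[.].1.110111   (s0,.)→(s2,0,+1)
state=s2 head=-2 tape=0[.]1.110111   (s2,.)→(s2,1,+1)
state=s2 head=-1 tape=01[1].110111   (s2,1)→(s0,1,-1)
state=s0 head=-2 tape=0[1]1.110111   (s0,1)→(s2,.,-1)
state=s2 head=-3 tape=[0].1.110111
The non-blank tape span at halt is 0.1.110111.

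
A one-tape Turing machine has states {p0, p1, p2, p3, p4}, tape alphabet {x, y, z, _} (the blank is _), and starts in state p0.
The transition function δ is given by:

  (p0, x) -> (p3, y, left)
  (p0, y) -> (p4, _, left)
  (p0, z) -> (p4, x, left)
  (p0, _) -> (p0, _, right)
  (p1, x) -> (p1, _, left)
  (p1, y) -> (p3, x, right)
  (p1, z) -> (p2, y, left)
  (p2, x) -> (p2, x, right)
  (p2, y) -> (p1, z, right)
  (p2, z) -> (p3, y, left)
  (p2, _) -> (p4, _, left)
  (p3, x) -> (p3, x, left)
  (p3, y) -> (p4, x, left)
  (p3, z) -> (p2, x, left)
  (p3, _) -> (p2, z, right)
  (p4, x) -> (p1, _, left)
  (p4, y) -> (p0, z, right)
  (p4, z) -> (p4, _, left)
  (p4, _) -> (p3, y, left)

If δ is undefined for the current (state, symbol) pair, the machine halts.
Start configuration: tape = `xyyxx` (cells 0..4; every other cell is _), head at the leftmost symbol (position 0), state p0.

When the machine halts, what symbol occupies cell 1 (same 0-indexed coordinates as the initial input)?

z

p0 | __[x]yyxx_   read x → write y, move left, go to p3
p3 | _[_]yyyxx_   read _ → write z, move right, go to p2
p2 | _z[y]yyxx_   read y → write z, move right, go to p1
p1 | _zz[y]yxx_   read y → write x, move right, go to p3
p3 | _zzx[y]xx_   read y → write x, move left, go to p4
p4 | _zz[x]xxx_   read x → write _, move left, go to p1
p1 | _z[z]_xxx_   read z → write y, move left, go to p2
p2 | _[z]y_xxx_   read z → write y, move left, go to p3
p3 | [_]yy_xxx_   read _ → write z, move right, go to p2
p2 | z[y]y_xxx_   read y → write z, move right, go to p1
p1 | zz[y]_xxx_   read y → write x, move right, go to p3
p3 | zzx[_]xxx_   read _ → write z, move right, go to p2
p2 | zzxz[x]xx_   read x → write x, move right, go to p2
p2 | zzxzx[x]x_   read x → write x, move right, go to p2
p2 | zzxzxx[x]_   read x → write x, move right, go to p2
p2 | zzxzxxx[_]   read _ → write _, move left, go to p4
p4 | zzxzxx[x]_   read x → write _, move left, go to p1
p1 | zzxzx[x]__   read x → write _, move left, go to p1
p1 | zzxz[x]___   read x → write _, move left, go to p1
p1 | zzx[z]____   read z → write y, move left, go to p2
p2 | zz[x]y____   read x → write x, move right, go to p2
p2 | zzx[y]____   read y → write z, move right, go to p1
p1 | zzxz[_]___
Cell 1 holds z when M halts.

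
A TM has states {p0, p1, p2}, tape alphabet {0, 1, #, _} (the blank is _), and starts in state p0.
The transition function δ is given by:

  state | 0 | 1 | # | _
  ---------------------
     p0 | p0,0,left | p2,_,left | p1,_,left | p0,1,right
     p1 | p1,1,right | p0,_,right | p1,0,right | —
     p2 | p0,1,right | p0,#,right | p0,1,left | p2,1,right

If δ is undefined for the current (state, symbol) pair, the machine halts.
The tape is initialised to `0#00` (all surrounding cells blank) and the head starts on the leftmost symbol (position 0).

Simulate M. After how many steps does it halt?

38

state=p0 head=0 tape=__[0]#00   (p0,0)→(p0,0,left)
state=p0 head=-1 tape=_[_]0#00   (p0,_)→(p0,1,right)
state=p0 head=0 tape=_1[0]#00   (p0,0)→(p0,0,left)
state=p0 head=-1 tape=_[1]0#00   (p0,1)→(p2,_,left)
state=p2 head=-2 tape=[_]_0#00   (p2,_)→(p2,1,right)
state=p2 head=-1 tape=1[_]0#00   (p2,_)→(p2,1,right)
state=p2 head=0 tape=11[0]#00   (p2,0)→(p0,1,right)
state=p0 head=1 tape=111[#]00   (p0,#)→(p1,_,left)
state=p1 head=0 tape=11[1]_00   (p1,1)→(p0,_,right)
state=p0 head=1 tape=11_[_]00   (p0,_)→(p0,1,right)
state=p0 head=2 tape=11_1[0]0   (p0,0)→(p0,0,left)
state=p0 head=1 tape=11_[1]00   (p0,1)→(p2,_,left)
state=p2 head=0 tape=11[_]_00   (p2,_)→(p2,1,right)
state=p2 head=1 tape=111[_]00   (p2,_)→(p2,1,right)
state=p2 head=2 tape=1111[0]0   (p2,0)→(p0,1,right)
state=p0 head=3 tape=11111[0]   (p0,0)→(p0,0,left)
state=p0 head=2 tape=1111[1]0   (p0,1)→(p2,_,left)
state=p2 head=1 tape=111[1]_0   (p2,1)→(p0,#,right)
state=p0 head=2 tape=111#[_]0   (p0,_)→(p0,1,right)
state=p0 head=3 tape=111#1[0]   (p0,0)→(p0,0,left)
state=p0 head=2 tape=111#[1]0   (p0,1)→(p2,_,left)
state=p2 head=1 tape=111[#]_0   (p2,#)→(p0,1,left)
state=p0 head=0 tape=11[1]1_0   (p0,1)→(p2,_,left)
state=p2 head=-1 tape=1[1]_1_0   (p2,1)→(p0,#,right)
state=p0 head=0 tape=1#[_]1_0   (p0,_)→(p0,1,right)
state=p0 head=1 tape=1#1[1]_0   (p0,1)→(p2,_,left)
state=p2 head=0 tape=1#[1]__0   (p2,1)→(p0,#,right)
state=p0 head=1 tape=1##[_]_0   (p0,_)→(p0,1,right)
state=p0 head=2 tape=1##1[_]0   (p0,_)→(p0,1,right)
state=p0 head=3 tape=1##11[0]   (p0,0)→(p0,0,left)
state=p0 head=2 tape=1##1[1]0   (p0,1)→(p2,_,left)
state=p2 head=1 tape=1##[1]_0   (p2,1)→(p0,#,right)
state=p0 head=2 tape=1###[_]0   (p0,_)→(p0,1,right)
state=p0 head=3 tape=1###1[0]   (p0,0)→(p0,0,left)
state=p0 head=2 tape=1###[1]0   (p0,1)→(p2,_,left)
state=p2 head=1 tape=1##[#]_0   (p2,#)→(p0,1,left)
state=p0 head=0 tape=1#[#]1_0   (p0,#)→(p1,_,left)
state=p1 head=-1 tape=1[#]_1_0   (p1,#)→(p1,0,right)
state=p1 head=0 tape=10[_]1_0
M halts after 38 transitions.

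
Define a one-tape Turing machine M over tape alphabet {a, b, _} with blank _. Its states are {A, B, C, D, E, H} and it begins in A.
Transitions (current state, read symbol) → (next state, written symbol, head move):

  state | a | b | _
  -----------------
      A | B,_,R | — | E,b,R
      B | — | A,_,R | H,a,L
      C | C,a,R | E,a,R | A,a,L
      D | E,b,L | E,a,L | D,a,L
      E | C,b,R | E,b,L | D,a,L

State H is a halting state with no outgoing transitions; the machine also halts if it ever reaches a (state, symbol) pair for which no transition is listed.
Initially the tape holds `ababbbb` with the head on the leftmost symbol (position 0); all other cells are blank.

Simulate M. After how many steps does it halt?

A | [a]babbbb   read a → write _, move R, go to B
B | _[b]abbbb   read b → write _, move R, go to A
A | __[a]bbbb   read a → write _, move R, go to B
B | ___[b]bbb   read b → write _, move R, go to A
A | ____[b]bb
M halts after 4 transitions.

4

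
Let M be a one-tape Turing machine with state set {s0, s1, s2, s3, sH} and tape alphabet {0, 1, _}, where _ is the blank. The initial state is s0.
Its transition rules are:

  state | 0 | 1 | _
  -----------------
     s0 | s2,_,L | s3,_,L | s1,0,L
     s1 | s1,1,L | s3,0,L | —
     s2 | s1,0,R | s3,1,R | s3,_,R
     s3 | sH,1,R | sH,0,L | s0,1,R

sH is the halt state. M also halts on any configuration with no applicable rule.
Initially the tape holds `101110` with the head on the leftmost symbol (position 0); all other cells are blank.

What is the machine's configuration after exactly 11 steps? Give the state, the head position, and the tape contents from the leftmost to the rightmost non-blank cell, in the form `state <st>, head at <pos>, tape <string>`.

state=s0 head=0 tape=__[1]01110   (s0,1)→(s3,_,L)
state=s3 head=-1 tape=_[_]_01110   (s3,_)→(s0,1,R)
state=s0 head=0 tape=_1[_]01110   (s0,_)→(s1,0,L)
state=s1 head=-1 tape=_[1]001110   (s1,1)→(s3,0,L)
state=s3 head=-2 tape=[_]0001110   (s3,_)→(s0,1,R)
state=s0 head=-1 tape=1[0]001110   (s0,0)→(s2,_,L)
state=s2 head=-2 tape=[1]_001110   (s2,1)→(s3,1,R)
state=s3 head=-1 tape=1[_]001110   (s3,_)→(s0,1,R)
state=s0 head=0 tape=11[0]01110   (s0,0)→(s2,_,L)
state=s2 head=-1 tape=1[1]_01110   (s2,1)→(s3,1,R)
state=s3 head=0 tape=11[_]01110   (s3,_)→(s0,1,R)
state=s0 head=1 tape=111[0]1110
After 11 steps: state s0, head at 1, tape 11101110.

state s0, head at 1, tape 11101110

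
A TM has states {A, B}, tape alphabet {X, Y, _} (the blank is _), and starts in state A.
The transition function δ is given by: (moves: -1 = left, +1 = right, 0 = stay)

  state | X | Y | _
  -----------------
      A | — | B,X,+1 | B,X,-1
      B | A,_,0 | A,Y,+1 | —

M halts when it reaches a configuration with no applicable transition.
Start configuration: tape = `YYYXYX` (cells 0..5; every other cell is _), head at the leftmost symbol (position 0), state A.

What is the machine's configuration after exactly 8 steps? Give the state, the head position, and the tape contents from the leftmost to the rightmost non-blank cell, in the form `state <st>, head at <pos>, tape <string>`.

state=A head=0 tape=[Y]YYXYX   (A,Y)→(B,X,+1)
state=B head=1 tape=X[Y]YXYX   (B,Y)→(A,Y,+1)
state=A head=2 tape=XY[Y]XYX   (A,Y)→(B,X,+1)
state=B head=3 tape=XYX[X]YX   (B,X)→(A,_,0)
state=A head=3 tape=XYX[_]YX   (A,_)→(B,X,-1)
state=B head=2 tape=XY[X]XYX   (B,X)→(A,_,0)
state=A head=2 tape=XY[_]XYX   (A,_)→(B,X,-1)
state=B head=1 tape=X[Y]XXYX   (B,Y)→(A,Y,+1)
state=A head=2 tape=XY[X]XYX
After 8 steps: state A, head at 2, tape XYXXYX.

state A, head at 2, tape XYXXYX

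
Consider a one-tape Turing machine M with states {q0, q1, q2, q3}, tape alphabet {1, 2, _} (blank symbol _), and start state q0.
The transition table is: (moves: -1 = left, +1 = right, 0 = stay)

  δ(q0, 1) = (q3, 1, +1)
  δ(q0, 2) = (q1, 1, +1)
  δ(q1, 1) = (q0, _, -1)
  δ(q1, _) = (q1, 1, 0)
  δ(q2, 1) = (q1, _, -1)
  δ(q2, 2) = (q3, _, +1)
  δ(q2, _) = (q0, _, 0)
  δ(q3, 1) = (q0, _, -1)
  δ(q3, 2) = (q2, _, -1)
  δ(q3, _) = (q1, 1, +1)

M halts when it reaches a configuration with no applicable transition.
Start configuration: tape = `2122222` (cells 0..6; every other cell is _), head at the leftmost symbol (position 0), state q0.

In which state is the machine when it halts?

q1

state=q0 head=0 tape=[2]122222   (q0,2)→(q1,1,+1)
state=q1 head=1 tape=1[1]22222   (q1,1)→(q0,_,-1)
state=q0 head=0 tape=[1]_22222   (q0,1)→(q3,1,+1)
state=q3 head=1 tape=1[_]22222   (q3,_)→(q1,1,+1)
state=q1 head=2 tape=11[2]2222
No transition is defined for (q1, 2); M halts in state q1.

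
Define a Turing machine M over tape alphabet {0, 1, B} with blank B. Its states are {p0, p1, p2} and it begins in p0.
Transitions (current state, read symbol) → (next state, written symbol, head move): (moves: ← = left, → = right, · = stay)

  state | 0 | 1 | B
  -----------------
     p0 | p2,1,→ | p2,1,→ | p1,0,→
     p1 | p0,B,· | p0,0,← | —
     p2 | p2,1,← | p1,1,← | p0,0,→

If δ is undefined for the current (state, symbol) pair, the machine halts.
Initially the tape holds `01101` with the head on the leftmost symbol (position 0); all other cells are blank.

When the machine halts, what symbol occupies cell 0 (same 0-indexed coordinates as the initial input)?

state=p0 head=0 tape=BB[0]1101   (p0,0)→(p2,1,→)
state=p2 head=1 tape=BB1[1]101   (p2,1)→(p1,1,←)
state=p1 head=0 tape=BB[1]1101   (p1,1)→(p0,0,←)
state=p0 head=-1 tape=B[B]01101   (p0,B)→(p1,0,→)
state=p1 head=0 tape=B0[0]1101   (p1,0)→(p0,B,·)
state=p0 head=0 tape=B0[B]1101   (p0,B)→(p1,0,→)
state=p1 head=1 tape=B00[1]101   (p1,1)→(p0,0,←)
state=p0 head=0 tape=B0[0]0101   (p0,0)→(p2,1,→)
state=p2 head=1 tape=B01[0]101   (p2,0)→(p2,1,←)
state=p2 head=0 tape=B0[1]1101   (p2,1)→(p1,1,←)
state=p1 head=-1 tape=B[0]11101   (p1,0)→(p0,B,·)
state=p0 head=-1 tape=B[B]11101   (p0,B)→(p1,0,→)
state=p1 head=0 tape=B0[1]1101   (p1,1)→(p0,0,←)
state=p0 head=-1 tape=B[0]01101   (p0,0)→(p2,1,→)
state=p2 head=0 tape=B1[0]1101   (p2,0)→(p2,1,←)
state=p2 head=-1 tape=B[1]11101   (p2,1)→(p1,1,←)
state=p1 head=-2 tape=[B]111101
Cell 0 holds 1 when M halts.

1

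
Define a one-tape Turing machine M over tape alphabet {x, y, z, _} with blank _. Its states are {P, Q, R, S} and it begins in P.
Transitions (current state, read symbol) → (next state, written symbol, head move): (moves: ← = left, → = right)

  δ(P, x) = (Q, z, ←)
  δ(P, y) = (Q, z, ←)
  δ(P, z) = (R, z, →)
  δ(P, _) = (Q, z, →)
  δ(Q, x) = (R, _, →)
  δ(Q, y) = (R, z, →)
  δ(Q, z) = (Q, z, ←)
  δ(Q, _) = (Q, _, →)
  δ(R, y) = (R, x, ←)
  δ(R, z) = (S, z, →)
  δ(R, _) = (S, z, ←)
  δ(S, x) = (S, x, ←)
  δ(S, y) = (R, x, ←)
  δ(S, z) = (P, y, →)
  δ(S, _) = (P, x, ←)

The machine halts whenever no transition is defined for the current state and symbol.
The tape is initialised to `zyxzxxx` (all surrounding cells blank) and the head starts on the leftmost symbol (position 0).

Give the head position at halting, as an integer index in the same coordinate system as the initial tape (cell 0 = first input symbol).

state=P head=0 tape=[z]yxzxxx_   (P,z)→(R,z,→)
state=R head=1 tape=z[y]xzxxx_   (R,y)→(R,x,←)
state=R head=0 tape=[z]xxzxxx_   (R,z)→(S,z,→)
state=S head=1 tape=z[x]xzxxx_   (S,x)→(S,x,←)
state=S head=0 tape=[z]xxzxxx_   (S,z)→(P,y,→)
state=P head=1 tape=y[x]xzxxx_   (P,x)→(Q,z,←)
state=Q head=0 tape=[y]zxzxxx_   (Q,y)→(R,z,→)
state=R head=1 tape=z[z]xzxxx_   (R,z)→(S,z,→)
state=S head=2 tape=zz[x]zxxx_   (S,x)→(S,x,←)
state=S head=1 tape=z[z]xzxxx_   (S,z)→(P,y,→)
state=P head=2 tape=zy[x]zxxx_   (P,x)→(Q,z,←)
state=Q head=1 tape=z[y]zzxxx_   (Q,y)→(R,z,→)
state=R head=2 tape=zz[z]zxxx_   (R,z)→(S,z,→)
state=S head=3 tape=zzz[z]xxx_   (S,z)→(P,y,→)
state=P head=4 tape=zzzy[x]xx_   (P,x)→(Q,z,←)
state=Q head=3 tape=zzz[y]zxx_   (Q,y)→(R,z,→)
state=R head=4 tape=zzzz[z]xx_   (R,z)→(S,z,→)
state=S head=5 tape=zzzzz[x]x_   (S,x)→(S,x,←)
state=S head=4 tape=zzzz[z]xx_   (S,z)→(P,y,→)
state=P head=5 tape=zzzzy[x]x_   (P,x)→(Q,z,←)
state=Q head=4 tape=zzzz[y]zx_   (Q,y)→(R,z,→)
state=R head=5 tape=zzzzz[z]x_   (R,z)→(S,z,→)
state=S head=6 tape=zzzzzz[x]_   (S,x)→(S,x,←)
state=S head=5 tape=zzzzz[z]x_   (S,z)→(P,y,→)
state=P head=6 tape=zzzzzy[x]_   (P,x)→(Q,z,←)
state=Q head=5 tape=zzzzz[y]z_   (Q,y)→(R,z,→)
state=R head=6 tape=zzzzzz[z]_   (R,z)→(S,z,→)
state=S head=7 tape=zzzzzzz[_]   (S,_)→(P,x,←)
state=P head=6 tape=zzzzzz[z]x   (P,z)→(R,z,→)
state=R head=7 tape=zzzzzzz[x]
At halt the head is at cell 7.

7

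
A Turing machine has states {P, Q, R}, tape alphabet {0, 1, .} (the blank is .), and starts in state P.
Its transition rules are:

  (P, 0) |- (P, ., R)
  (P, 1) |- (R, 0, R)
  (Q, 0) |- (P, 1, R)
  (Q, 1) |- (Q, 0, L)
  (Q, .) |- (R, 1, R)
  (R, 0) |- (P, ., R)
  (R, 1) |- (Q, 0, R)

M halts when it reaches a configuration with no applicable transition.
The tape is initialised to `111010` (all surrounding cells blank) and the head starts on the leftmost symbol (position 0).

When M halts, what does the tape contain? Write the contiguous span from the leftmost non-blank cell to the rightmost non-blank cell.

01..0

P | [1]11010.   read 1 → write 0, move R, go to R
R | 0[1]1010.   read 1 → write 0, move R, go to Q
Q | 00[1]010.   read 1 → write 0, move L, go to Q
Q | 0[0]0010.   read 0 → write 1, move R, go to P
P | 01[0]010.   read 0 → write ., move R, go to P
P | 01.[0]10.   read 0 → write ., move R, go to P
P | 01..[1]0.   read 1 → write 0, move R, go to R
R | 01..0[0].   read 0 → write ., move R, go to P
P | 01..0.[.]
The non-blank tape span at halt is 01..0.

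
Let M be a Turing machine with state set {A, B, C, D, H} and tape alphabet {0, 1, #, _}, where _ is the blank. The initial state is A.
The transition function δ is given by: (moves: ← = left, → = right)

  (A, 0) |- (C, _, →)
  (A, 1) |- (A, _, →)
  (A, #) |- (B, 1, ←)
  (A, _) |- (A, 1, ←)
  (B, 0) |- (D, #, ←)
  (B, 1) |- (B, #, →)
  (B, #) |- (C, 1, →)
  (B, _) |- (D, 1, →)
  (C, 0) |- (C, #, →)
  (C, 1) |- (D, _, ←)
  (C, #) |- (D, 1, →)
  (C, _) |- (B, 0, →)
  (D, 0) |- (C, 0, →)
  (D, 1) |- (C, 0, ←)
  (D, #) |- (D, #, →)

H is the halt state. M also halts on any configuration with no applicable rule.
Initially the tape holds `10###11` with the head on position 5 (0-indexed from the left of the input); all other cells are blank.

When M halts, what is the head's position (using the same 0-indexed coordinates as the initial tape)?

A | 10###[1]1___   read 1 → write _, move →, go to A
A | 10###_[1]___   read 1 → write _, move →, go to A
A | 10###__[_]__   read _ → write 1, move ←, go to A
A | 10###_[_]1__   read _ → write 1, move ←, go to A
A | 10###[_]11__   read _ → write 1, move ←, go to A
A | 10##[#]111__   read # → write 1, move ←, go to B
B | 10#[#]1111__   read # → write 1, move →, go to C
C | 10#1[1]111__   read 1 → write _, move ←, go to D
D | 10#[1]_111__   read 1 → write 0, move ←, go to C
C | 10[#]0_111__   read # → write 1, move →, go to D
D | 101[0]_111__   read 0 → write 0, move →, go to C
C | 1010[_]111__   read _ → write 0, move →, go to B
B | 10100[1]11__   read 1 → write #, move →, go to B
B | 10100#[1]1__   read 1 → write #, move →, go to B
B | 10100##[1]__   read 1 → write #, move →, go to B
B | 10100###[_]_   read _ → write 1, move →, go to D
D | 10100###1[_]
At halt the head is at cell 9.

9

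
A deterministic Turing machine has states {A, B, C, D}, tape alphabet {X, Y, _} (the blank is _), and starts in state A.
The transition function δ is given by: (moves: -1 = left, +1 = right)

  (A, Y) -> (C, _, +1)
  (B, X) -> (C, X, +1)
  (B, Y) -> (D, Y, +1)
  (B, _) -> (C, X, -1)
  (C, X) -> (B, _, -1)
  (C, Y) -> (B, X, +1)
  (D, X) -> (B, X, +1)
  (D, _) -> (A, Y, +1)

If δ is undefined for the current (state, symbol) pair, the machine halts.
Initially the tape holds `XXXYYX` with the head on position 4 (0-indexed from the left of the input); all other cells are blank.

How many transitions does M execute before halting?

state=A head=4 tape=XXXY[Y]X   (A,Y)→(C,_,+1)
state=C head=5 tape=XXXY_[X]   (C,X)→(B,_,-1)
state=B head=4 tape=XXXY[_]_   (B,_)→(C,X,-1)
state=C head=3 tape=XXX[Y]X_   (C,Y)→(B,X,+1)
state=B head=4 tape=XXXX[X]_   (B,X)→(C,X,+1)
state=C head=5 tape=XXXXX[_]
M halts after 5 transitions.

5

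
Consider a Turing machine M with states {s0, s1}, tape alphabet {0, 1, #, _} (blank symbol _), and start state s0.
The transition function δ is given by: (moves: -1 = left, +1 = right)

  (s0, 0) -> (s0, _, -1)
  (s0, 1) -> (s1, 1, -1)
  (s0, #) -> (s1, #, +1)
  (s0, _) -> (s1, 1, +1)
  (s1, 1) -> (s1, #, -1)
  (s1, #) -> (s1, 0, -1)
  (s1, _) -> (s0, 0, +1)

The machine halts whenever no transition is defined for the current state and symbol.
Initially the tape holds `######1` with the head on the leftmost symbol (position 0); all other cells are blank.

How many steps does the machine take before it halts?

s0 | __[#]#####1   read # → write #, move +1, go to s1
s1 | __#[#]####1   read # → write 0, move -1, go to s1
s1 | __[#]0####1   read # → write 0, move -1, go to s1
s1 | _[_]00####1   read _ → write 0, move +1, go to s0
s0 | _0[0]0####1   read 0 → write _, move -1, go to s0
s0 | _[0]_0####1   read 0 → write _, move -1, go to s0
s0 | [_]__0####1   read _ → write 1, move +1, go to s1
s1 | 1[_]_0####1   read _ → write 0, move +1, go to s0
s0 | 10[_]0####1   read _ → write 1, move +1, go to s1
s1 | 101[0]####1
M halts after 9 transitions.

9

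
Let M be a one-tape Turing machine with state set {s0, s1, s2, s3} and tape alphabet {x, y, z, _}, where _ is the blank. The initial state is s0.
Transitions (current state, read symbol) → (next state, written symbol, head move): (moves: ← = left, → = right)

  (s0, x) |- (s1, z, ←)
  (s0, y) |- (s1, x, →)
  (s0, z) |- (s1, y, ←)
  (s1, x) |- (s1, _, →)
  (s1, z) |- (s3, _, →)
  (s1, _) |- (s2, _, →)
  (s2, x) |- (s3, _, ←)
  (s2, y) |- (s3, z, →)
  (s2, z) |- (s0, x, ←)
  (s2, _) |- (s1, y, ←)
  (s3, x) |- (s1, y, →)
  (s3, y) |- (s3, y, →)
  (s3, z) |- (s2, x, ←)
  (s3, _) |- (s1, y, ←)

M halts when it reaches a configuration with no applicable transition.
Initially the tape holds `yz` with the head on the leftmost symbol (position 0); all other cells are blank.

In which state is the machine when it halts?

state=s0 head=0 tape=[y]z___   (s0,y)→(s1,x,→)
state=s1 head=1 tape=x[z]___   (s1,z)→(s3,_,→)
state=s3 head=2 tape=x_[_]__   (s3,_)→(s1,y,←)
state=s1 head=1 tape=x[_]y__   (s1,_)→(s2,_,→)
state=s2 head=2 tape=x_[y]__   (s2,y)→(s3,z,→)
state=s3 head=3 tape=x_z[_]_   (s3,_)→(s1,y,←)
state=s1 head=2 tape=x_[z]y_   (s1,z)→(s3,_,→)
state=s3 head=3 tape=x__[y]_   (s3,y)→(s3,y,→)
state=s3 head=4 tape=x__y[_]   (s3,_)→(s1,y,←)
state=s1 head=3 tape=x__[y]y
No transition is defined for (s1, y); M halts in state s1.

s1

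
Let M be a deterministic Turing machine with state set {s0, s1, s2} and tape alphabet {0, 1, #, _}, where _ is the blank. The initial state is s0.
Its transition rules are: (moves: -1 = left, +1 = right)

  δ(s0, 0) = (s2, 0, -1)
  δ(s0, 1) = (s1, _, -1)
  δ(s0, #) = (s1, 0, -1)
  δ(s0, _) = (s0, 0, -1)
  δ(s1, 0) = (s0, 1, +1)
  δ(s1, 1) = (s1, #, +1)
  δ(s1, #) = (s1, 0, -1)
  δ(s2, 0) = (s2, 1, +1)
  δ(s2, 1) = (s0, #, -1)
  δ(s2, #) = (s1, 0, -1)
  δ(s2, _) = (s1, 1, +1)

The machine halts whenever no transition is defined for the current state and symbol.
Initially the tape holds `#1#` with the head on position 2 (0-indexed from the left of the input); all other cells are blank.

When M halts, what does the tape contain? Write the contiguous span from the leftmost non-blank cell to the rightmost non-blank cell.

state=s0 head=2 tape=_#1[#]_   (s0,#)→(s1,0,-1)
state=s1 head=1 tape=_#[1]0_   (s1,1)→(s1,#,+1)
state=s1 head=2 tape=_##[0]_   (s1,0)→(s0,1,+1)
state=s0 head=3 tape=_##1[_]   (s0,_)→(s0,0,-1)
state=s0 head=2 tape=_##[1]0   (s0,1)→(s1,_,-1)
state=s1 head=1 tape=_#[#]_0   (s1,#)→(s1,0,-1)
state=s1 head=0 tape=_[#]0_0   (s1,#)→(s1,0,-1)
state=s1 head=-1 tape=[_]00_0
The non-blank tape span at halt is 00_0.

00_0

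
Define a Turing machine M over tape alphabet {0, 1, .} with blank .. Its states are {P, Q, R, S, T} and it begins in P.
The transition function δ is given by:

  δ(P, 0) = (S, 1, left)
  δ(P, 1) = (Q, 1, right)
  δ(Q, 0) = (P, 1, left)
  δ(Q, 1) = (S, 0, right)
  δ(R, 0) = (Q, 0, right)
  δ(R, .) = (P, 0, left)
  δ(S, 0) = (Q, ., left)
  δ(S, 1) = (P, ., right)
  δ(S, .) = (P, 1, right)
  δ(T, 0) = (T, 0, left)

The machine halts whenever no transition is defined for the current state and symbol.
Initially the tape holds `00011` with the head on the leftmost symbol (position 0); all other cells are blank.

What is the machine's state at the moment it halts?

P

state=P head=0 tape=.[0]0011..   (P,0)→(S,1,left)
state=S head=-1 tape=[.]10011..   (S,.)→(P,1,right)
state=P head=0 tape=1[1]0011..   (P,1)→(Q,1,right)
state=Q head=1 tape=11[0]011..   (Q,0)→(P,1,left)
state=P head=0 tape=1[1]1011..   (P,1)→(Q,1,right)
state=Q head=1 tape=11[1]011..   (Q,1)→(S,0,right)
state=S head=2 tape=110[0]11..   (S,0)→(Q,.,left)
state=Q head=1 tape=11[0].11..   (Q,0)→(P,1,left)
state=P head=0 tape=1[1]1.11..   (P,1)→(Q,1,right)
state=Q head=1 tape=11[1].11..   (Q,1)→(S,0,right)
state=S head=2 tape=110[.]11..   (S,.)→(P,1,right)
state=P head=3 tape=1101[1]1..   (P,1)→(Q,1,right)
state=Q head=4 tape=11011[1]..   (Q,1)→(S,0,right)
state=S head=5 tape=110110[.].   (S,.)→(P,1,right)
state=P head=6 tape=1101101[.]
No transition is defined for (P, .); M halts in state P.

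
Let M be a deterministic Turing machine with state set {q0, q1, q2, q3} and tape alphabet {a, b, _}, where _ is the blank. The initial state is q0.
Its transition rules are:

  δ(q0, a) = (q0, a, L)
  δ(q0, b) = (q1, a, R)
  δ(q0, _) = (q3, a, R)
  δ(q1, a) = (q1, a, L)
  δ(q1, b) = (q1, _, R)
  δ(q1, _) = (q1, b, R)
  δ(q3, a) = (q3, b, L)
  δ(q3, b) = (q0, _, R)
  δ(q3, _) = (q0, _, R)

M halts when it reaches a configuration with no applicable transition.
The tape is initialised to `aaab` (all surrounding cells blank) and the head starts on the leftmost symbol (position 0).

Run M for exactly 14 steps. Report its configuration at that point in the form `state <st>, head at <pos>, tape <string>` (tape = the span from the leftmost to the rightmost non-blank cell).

state=q0 head=0 tape=__[a]aab   (q0,a)→(q0,a,L)
state=q0 head=-1 tape=_[_]aaab   (q0,_)→(q3,a,R)
state=q3 head=0 tape=_a[a]aab   (q3,a)→(q3,b,L)
state=q3 head=-1 tape=_[a]baab   (q3,a)→(q3,b,L)
state=q3 head=-2 tape=[_]bbaab   (q3,_)→(q0,_,R)
state=q0 head=-1 tape=_[b]baab   (q0,b)→(q1,a,R)
state=q1 head=0 tape=_a[b]aab   (q1,b)→(q1,_,R)
state=q1 head=1 tape=_a_[a]ab   (q1,a)→(q1,a,L)
state=q1 head=0 tape=_a[_]aab   (q1,_)→(q1,b,R)
state=q1 head=1 tape=_ab[a]ab   (q1,a)→(q1,a,L)
state=q1 head=0 tape=_a[b]aab   (q1,b)→(q1,_,R)
state=q1 head=1 tape=_a_[a]ab   (q1,a)→(q1,a,L)
state=q1 head=0 tape=_a[_]aab   (q1,_)→(q1,b,R)
state=q1 head=1 tape=_ab[a]ab   (q1,a)→(q1,a,L)
state=q1 head=0 tape=_a[b]aab
After 14 steps: state q1, head at 0, tape abaab.

state q1, head at 0, tape abaab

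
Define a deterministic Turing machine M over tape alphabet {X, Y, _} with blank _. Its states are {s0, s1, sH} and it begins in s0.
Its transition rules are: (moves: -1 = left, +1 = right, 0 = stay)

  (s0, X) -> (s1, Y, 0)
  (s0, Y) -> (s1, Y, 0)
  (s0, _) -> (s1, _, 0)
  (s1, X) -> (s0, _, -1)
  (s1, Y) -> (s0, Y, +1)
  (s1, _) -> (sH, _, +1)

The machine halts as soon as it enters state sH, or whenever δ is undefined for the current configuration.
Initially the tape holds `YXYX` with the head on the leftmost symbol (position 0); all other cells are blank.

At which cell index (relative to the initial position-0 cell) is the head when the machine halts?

s0 | [Y]XYX__   read Y → write Y, move 0, go to s1
s1 | [Y]XYX__   read Y → write Y, move +1, go to s0
s0 | Y[X]YX__   read X → write Y, move 0, go to s1
s1 | Y[Y]YX__   read Y → write Y, move +1, go to s0
s0 | YY[Y]X__   read Y → write Y, move 0, go to s1
s1 | YY[Y]X__   read Y → write Y, move +1, go to s0
s0 | YYY[X]__   read X → write Y, move 0, go to s1
s1 | YYY[Y]__   read Y → write Y, move +1, go to s0
s0 | YYYY[_]_   read _ → write _, move 0, go to s1
s1 | YYYY[_]_   read _ → write _, move +1, go to sH
sH | YYYY_[_]
At halt the head is at cell 5.

5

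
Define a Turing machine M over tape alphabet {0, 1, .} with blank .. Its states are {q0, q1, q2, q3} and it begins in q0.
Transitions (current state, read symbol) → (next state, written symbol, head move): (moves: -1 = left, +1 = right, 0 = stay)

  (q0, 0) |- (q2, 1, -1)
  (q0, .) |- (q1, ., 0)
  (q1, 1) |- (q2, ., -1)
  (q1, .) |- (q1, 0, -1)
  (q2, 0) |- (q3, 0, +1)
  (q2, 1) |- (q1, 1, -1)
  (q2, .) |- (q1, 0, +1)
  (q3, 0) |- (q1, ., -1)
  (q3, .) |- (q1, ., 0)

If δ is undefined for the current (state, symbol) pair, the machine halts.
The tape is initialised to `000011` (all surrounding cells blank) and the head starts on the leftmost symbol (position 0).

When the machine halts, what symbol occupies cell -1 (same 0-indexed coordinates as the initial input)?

0

state=q0 head=0 tape=.[0]00011   (q0,0)→(q2,1,-1)
state=q2 head=-1 tape=[.]100011   (q2,.)→(q1,0,+1)
state=q1 head=0 tape=0[1]00011   (q1,1)→(q2,.,-1)
state=q2 head=-1 tape=[0].00011   (q2,0)→(q3,0,+1)
state=q3 head=0 tape=0[.]00011   (q3,.)→(q1,.,0)
state=q1 head=0 tape=0[.]00011   (q1,.)→(q1,0,-1)
state=q1 head=-1 tape=[0]000011
Cell -1 holds 0 when M halts.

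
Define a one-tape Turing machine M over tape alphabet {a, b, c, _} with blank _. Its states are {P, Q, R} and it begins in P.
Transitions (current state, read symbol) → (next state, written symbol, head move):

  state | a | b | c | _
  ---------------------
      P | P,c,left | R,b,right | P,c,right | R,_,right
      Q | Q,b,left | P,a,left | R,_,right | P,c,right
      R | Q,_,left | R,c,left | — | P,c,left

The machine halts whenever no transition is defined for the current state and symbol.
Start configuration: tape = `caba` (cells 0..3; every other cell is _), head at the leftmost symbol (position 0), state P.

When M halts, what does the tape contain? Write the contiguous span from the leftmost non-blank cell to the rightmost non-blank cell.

P | [c]aba_   read c → write c, move right, go to P
P | c[a]ba_   read a → write c, move left, go to P
P | [c]cba_   read c → write c, move right, go to P
P | c[c]ba_   read c → write c, move right, go to P
P | cc[b]a_   read b → write b, move right, go to R
R | ccb[a]_   read a → write _, move left, go to Q
Q | cc[b]__   read b → write a, move left, go to P
P | c[c]a__   read c → write c, move right, go to P
P | cc[a]__   read a → write c, move left, go to P
P | c[c]c__   read c → write c, move right, go to P
P | cc[c]__   read c → write c, move right, go to P
P | ccc[_]_   read _ → write _, move right, go to R
R | ccc_[_]   read _ → write c, move left, go to P
P | ccc[_]c   read _ → write _, move right, go to R
R | ccc_[c]
The non-blank tape span at halt is ccc_c.

ccc_c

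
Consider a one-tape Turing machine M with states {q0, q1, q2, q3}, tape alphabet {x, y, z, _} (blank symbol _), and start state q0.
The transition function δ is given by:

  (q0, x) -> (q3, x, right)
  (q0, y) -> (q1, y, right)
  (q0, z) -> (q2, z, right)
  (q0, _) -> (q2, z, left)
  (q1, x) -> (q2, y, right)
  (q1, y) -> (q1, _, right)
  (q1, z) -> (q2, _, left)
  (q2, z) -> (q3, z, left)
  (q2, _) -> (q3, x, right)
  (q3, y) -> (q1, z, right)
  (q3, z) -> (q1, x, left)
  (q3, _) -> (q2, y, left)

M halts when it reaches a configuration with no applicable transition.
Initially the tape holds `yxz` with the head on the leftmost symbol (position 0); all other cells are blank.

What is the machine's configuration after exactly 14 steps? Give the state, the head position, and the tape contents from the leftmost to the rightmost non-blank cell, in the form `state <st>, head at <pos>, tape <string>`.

state q3, head at -2, tape xz

state=q0 head=0 tape=__[y]xz   (q0,y)→(q1,y,right)
state=q1 head=1 tape=__y[x]z   (q1,x)→(q2,y,right)
state=q2 head=2 tape=__yy[z]   (q2,z)→(q3,z,left)
state=q3 head=1 tape=__y[y]z   (q3,y)→(q1,z,right)
state=q1 head=2 tape=__yz[z]   (q1,z)→(q2,_,left)
state=q2 head=1 tape=__y[z]_   (q2,z)→(q3,z,left)
state=q3 head=0 tape=__[y]z_   (q3,y)→(q1,z,right)
state=q1 head=1 tape=__z[z]_   (q1,z)→(q2,_,left)
state=q2 head=0 tape=__[z]__   (q2,z)→(q3,z,left)
state=q3 head=-1 tape=_[_]z__   (q3,_)→(q2,y,left)
state=q2 head=-2 tape=[_]yz__   (q2,_)→(q3,x,right)
state=q3 head=-1 tape=x[y]z__   (q3,y)→(q1,z,right)
state=q1 head=0 tape=xz[z]__   (q1,z)→(q2,_,left)
state=q2 head=-1 tape=x[z]___   (q2,z)→(q3,z,left)
state=q3 head=-2 tape=[x]z___
After 14 steps: state q3, head at -2, tape xz.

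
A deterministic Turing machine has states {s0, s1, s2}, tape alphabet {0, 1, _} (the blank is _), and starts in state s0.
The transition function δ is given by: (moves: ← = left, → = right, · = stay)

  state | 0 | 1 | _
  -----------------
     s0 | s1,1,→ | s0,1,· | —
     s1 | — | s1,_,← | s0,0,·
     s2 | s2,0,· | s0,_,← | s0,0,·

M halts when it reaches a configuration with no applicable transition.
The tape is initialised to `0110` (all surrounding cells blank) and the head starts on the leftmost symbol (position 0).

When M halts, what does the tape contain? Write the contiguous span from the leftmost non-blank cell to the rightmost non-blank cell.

s0 | __[0]110   read 0 → write 1, move →, go to s1
s1 | __1[1]10   read 1 → write _, move ←, go to s1
s1 | __[1]_10   read 1 → write _, move ←, go to s1
s1 | _[_]__10   read _ → write 0, move ·, go to s0
s0 | _[0]__10   read 0 → write 1, move →, go to s1
s1 | _1[_]_10   read _ → write 0, move ·, go to s0
s0 | _1[0]_10   read 0 → write 1, move →, go to s1
s1 | _11[_]10   read _ → write 0, move ·, go to s0
s0 | _11[0]10   read 0 → write 1, move →, go to s1
s1 | _111[1]0   read 1 → write _, move ←, go to s1
s1 | _11[1]_0   read 1 → write _, move ←, go to s1
s1 | _1[1]__0   read 1 → write _, move ←, go to s1
s1 | _[1]___0   read 1 → write _, move ←, go to s1
s1 | [_]____0   read _ → write 0, move ·, go to s0
s0 | [0]____0   read 0 → write 1, move →, go to s1
s1 | 1[_]___0   read _ → write 0, move ·, go to s0
s0 | 1[0]___0   read 0 → write 1, move →, go to s1
s1 | 11[_]__0   read _ → write 0, move ·, go to s0
s0 | 11[0]__0   read 0 → write 1, move →, go to s1
s1 | 111[_]_0   read _ → write 0, move ·, go to s0
s0 | 111[0]_0   read 0 → write 1, move →, go to s1
s1 | 1111[_]0   read _ → write 0, move ·, go to s0
s0 | 1111[0]0   read 0 → write 1, move →, go to s1
s1 | 11111[0]
The non-blank tape span at halt is 111110.

111110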